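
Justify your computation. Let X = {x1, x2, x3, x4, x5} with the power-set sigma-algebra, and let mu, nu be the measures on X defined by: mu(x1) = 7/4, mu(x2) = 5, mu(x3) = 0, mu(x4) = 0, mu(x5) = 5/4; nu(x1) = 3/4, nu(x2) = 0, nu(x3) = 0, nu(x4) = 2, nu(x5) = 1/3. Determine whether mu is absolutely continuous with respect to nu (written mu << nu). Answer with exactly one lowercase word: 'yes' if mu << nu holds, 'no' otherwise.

mu << nu means: every nu-null measurable set is also mu-null; equivalently, for every atom x, if nu({x}) = 0 then mu({x}) = 0.
Checking each atom:
  x1: nu = 3/4 > 0 -> no constraint.
  x2: nu = 0, mu = 5 > 0 -> violates mu << nu.
  x3: nu = 0, mu = 0 -> consistent with mu << nu.
  x4: nu = 2 > 0 -> no constraint.
  x5: nu = 1/3 > 0 -> no constraint.
The atom(s) x2 violate the condition (nu = 0 but mu > 0). Therefore mu is NOT absolutely continuous w.r.t. nu.

no


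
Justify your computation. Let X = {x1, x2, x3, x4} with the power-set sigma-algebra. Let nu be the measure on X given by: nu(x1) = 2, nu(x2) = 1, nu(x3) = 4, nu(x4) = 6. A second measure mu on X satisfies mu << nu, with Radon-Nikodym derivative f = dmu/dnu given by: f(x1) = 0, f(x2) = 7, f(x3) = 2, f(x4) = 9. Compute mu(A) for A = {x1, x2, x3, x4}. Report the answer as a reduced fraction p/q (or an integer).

By the defining property of the Radon-Nikodym derivative, for every measurable set A,
  mu(A) = integral_A f dnu.
Since nu is a discrete measure concentrated on the atoms of X, the integral over A reduces to the sum
  mu(A) = sum_{x in A} f(x) * nu({x}).
Computing each term:
  x1: f(x1) * nu(x1) = 0 * 2 = 0.
  x2: f(x2) * nu(x2) = 7 * 1 = 7.
  x3: f(x3) * nu(x3) = 2 * 4 = 8.
  x4: f(x4) * nu(x4) = 9 * 6 = 54.
Summing: mu(A) = 0 + 7 + 8 + 54 = 69.

69


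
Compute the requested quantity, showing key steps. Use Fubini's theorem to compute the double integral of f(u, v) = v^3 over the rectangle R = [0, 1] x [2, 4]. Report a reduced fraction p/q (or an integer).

f(u, v) is a tensor product of a function of u and a function of v, and both factors are bounded continuous (hence Lebesgue integrable) on the rectangle, so Fubini's theorem applies:
  integral_R f d(m x m) = (integral_a1^b1 1 du) * (integral_a2^b2 v^3 dv).
Inner integral in u: integral_{0}^{1} 1 du = (1^1 - 0^1)/1
  = 1.
Inner integral in v: integral_{2}^{4} v^3 dv = (4^4 - 2^4)/4
  = 60.
Product: (1) * (60) = 60.

60


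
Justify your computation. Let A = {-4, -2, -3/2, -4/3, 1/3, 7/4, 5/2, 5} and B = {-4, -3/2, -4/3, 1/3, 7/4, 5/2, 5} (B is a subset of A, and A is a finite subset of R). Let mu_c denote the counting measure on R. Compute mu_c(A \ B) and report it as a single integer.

Counting measure assigns mu_c(E) = |E| (number of elements) when E is finite. For B subset A, A \ B is the set of elements of A not in B, so |A \ B| = |A| - |B|.
|A| = 8, |B| = 7, so mu_c(A \ B) = 8 - 7 = 1.

1


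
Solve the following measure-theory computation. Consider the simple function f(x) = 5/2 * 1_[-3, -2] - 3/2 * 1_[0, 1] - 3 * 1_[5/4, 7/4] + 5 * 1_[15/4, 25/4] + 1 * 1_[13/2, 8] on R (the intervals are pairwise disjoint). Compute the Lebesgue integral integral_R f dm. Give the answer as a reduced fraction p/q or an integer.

For a simple function f = sum_i c_i * 1_{A_i} with disjoint A_i,
  integral f dm = sum_i c_i * m(A_i).
Lengths of the A_i:
  m(A_1) = -2 - (-3) = 1.
  m(A_2) = 1 - 0 = 1.
  m(A_3) = 7/4 - 5/4 = 1/2.
  m(A_4) = 25/4 - 15/4 = 5/2.
  m(A_5) = 8 - 13/2 = 3/2.
Contributions c_i * m(A_i):
  (5/2) * (1) = 5/2.
  (-3/2) * (1) = -3/2.
  (-3) * (1/2) = -3/2.
  (5) * (5/2) = 25/2.
  (1) * (3/2) = 3/2.
Total: 5/2 - 3/2 - 3/2 + 25/2 + 3/2 = 27/2.

27/2


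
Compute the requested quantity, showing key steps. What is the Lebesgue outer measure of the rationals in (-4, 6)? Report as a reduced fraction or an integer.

The set Q cap (-4, 6) is countable (a subset of the countable set Q). Lebesgue outer measure of any countable set is 0: each singleton {q} has m*({q}) = 0, and by countable subadditivity m*(union_k {q_k}) <= sum_k m*({q_k}) = sum_k 0 = 0. The reverse inequality m*(E) >= 0 is automatic. So m*(Q cap (-4, 6)) = 0.

0


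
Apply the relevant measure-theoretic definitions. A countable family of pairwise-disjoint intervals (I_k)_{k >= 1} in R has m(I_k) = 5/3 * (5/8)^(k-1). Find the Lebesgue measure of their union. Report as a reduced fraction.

By countable additivity of the Lebesgue measure on pairwise disjoint measurable sets,
  m(union_{k >= 1} I_k) = sum_{k >= 1} m(I_k) = sum_{k >= 1} a * r^(k-1),
  with a = 5/3 and r = 5/8.
Since 0 < r = 5/8 < 1, the geometric series converges:
  sum_{k >= 1} a * r^(k-1) = a / (1 - r).
  = 5/3 / (1 - 5/8)
  = 5/3 / (3/8)
  = 40/9.

40/9


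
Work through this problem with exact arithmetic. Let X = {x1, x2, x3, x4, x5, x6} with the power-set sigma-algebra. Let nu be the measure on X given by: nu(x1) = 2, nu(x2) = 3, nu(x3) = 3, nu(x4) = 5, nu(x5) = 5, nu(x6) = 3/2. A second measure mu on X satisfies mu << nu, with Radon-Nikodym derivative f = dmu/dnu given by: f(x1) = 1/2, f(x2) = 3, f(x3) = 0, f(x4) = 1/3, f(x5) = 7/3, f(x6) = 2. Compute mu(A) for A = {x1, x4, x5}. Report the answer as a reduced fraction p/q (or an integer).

By the defining property of the Radon-Nikodym derivative, for every measurable set A,
  mu(A) = integral_A f dnu.
Since nu is a discrete measure concentrated on the atoms of X, the integral over A reduces to the sum
  mu(A) = sum_{x in A} f(x) * nu({x}).
Computing each term:
  x1: f(x1) * nu(x1) = 1/2 * 2 = 1.
  x4: f(x4) * nu(x4) = 1/3 * 5 = 5/3.
  x5: f(x5) * nu(x5) = 7/3 * 5 = 35/3.
Summing: mu(A) = 1 + 5/3 + 35/3 = 43/3.

43/3


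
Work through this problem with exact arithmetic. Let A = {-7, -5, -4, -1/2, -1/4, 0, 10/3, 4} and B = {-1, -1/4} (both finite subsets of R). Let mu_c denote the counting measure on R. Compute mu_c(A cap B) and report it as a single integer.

Counting measure on a finite set equals cardinality. mu_c(A cap B) = |A cap B| (elements appearing in both).
Enumerating the elements of A that also lie in B gives 1 element(s).
So mu_c(A cap B) = 1.

1


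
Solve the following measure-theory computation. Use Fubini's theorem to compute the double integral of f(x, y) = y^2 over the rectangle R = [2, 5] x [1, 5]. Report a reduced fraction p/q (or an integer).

f(x, y) is a tensor product of a function of x and a function of y, and both factors are bounded continuous (hence Lebesgue integrable) on the rectangle, so Fubini's theorem applies:
  integral_R f d(m x m) = (integral_a1^b1 1 dx) * (integral_a2^b2 y^2 dy).
Inner integral in x: integral_{2}^{5} 1 dx = (5^1 - 2^1)/1
  = 3.
Inner integral in y: integral_{1}^{5} y^2 dy = (5^3 - 1^3)/3
  = 124/3.
Product: (3) * (124/3) = 124.

124


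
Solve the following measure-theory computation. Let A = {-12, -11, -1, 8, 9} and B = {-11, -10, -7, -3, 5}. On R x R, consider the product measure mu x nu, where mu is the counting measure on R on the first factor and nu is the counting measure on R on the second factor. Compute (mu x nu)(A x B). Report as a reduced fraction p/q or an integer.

For a measurable rectangle A x B, the product measure satisfies
  (mu x nu)(A x B) = mu(A) * nu(B).
  mu(A) = 5.
  nu(B) = 5.
  (mu x nu)(A x B) = 5 * 5 = 25.

25


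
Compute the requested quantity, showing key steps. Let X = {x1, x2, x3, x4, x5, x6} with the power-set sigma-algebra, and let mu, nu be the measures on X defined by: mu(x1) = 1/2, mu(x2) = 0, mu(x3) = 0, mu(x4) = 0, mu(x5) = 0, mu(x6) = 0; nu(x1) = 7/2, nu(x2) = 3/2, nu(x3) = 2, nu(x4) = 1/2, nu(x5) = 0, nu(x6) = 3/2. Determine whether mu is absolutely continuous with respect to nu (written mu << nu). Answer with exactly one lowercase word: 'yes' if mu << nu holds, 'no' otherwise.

mu << nu means: every nu-null measurable set is also mu-null; equivalently, for every atom x, if nu({x}) = 0 then mu({x}) = 0.
Checking each atom:
  x1: nu = 7/2 > 0 -> no constraint.
  x2: nu = 3/2 > 0 -> no constraint.
  x3: nu = 2 > 0 -> no constraint.
  x4: nu = 1/2 > 0 -> no constraint.
  x5: nu = 0, mu = 0 -> consistent with mu << nu.
  x6: nu = 3/2 > 0 -> no constraint.
No atom violates the condition. Therefore mu << nu.

yes


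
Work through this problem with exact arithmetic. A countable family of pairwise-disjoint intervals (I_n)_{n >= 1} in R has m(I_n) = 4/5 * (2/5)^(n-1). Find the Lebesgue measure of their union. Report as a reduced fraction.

By countable additivity of the Lebesgue measure on pairwise disjoint measurable sets,
  m(union_{n >= 1} I_n) = sum_{n >= 1} m(I_n) = sum_{n >= 1} a * r^(n-1),
  with a = 4/5 and r = 2/5.
Since 0 < r = 2/5 < 1, the geometric series converges:
  sum_{n >= 1} a * r^(n-1) = a / (1 - r).
  = 4/5 / (1 - 2/5)
  = 4/5 / (3/5)
  = 4/3.

4/3


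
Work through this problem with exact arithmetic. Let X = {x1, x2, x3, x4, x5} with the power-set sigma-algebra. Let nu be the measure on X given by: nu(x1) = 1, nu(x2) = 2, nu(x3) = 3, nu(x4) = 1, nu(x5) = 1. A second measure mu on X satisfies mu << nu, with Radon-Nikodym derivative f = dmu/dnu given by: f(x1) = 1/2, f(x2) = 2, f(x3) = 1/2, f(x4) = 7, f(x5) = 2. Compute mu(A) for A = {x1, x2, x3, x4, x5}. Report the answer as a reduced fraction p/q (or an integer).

By the defining property of the Radon-Nikodym derivative, for every measurable set A,
  mu(A) = integral_A f dnu.
Since nu is a discrete measure concentrated on the atoms of X, the integral over A reduces to the sum
  mu(A) = sum_{x in A} f(x) * nu({x}).
Computing each term:
  x1: f(x1) * nu(x1) = 1/2 * 1 = 1/2.
  x2: f(x2) * nu(x2) = 2 * 2 = 4.
  x3: f(x3) * nu(x3) = 1/2 * 3 = 3/2.
  x4: f(x4) * nu(x4) = 7 * 1 = 7.
  x5: f(x5) * nu(x5) = 2 * 1 = 2.
Summing: mu(A) = 1/2 + 4 + 3/2 + 7 + 2 = 15.

15


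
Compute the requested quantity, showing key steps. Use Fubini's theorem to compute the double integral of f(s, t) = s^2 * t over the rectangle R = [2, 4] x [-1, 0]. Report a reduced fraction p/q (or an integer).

f(s, t) is a tensor product of a function of s and a function of t, and both factors are bounded continuous (hence Lebesgue integrable) on the rectangle, so Fubini's theorem applies:
  integral_R f d(m x m) = (integral_a1^b1 s^2 ds) * (integral_a2^b2 t dt).
Inner integral in s: integral_{2}^{4} s^2 ds = (4^3 - 2^3)/3
  = 56/3.
Inner integral in t: integral_{-1}^{0} t dt = (0^2 - (-1)^2)/2
  = -1/2.
Product: (56/3) * (-1/2) = -28/3.

-28/3


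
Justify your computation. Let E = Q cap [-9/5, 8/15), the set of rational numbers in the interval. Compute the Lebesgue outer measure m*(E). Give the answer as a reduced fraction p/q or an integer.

E = Q cap [-9/5, 8/15) is a subset of Q, which is countable. Enumerate Q = {q_1, q_2, ...}; for any eps > 0, cover q_k by the open interval (q_k - eps/2^(k+1), q_k + eps/2^(k+1)), of length eps/2^k. The total cover length is sum_{k>=1} eps/2^k = eps. Hence m*(E) <= m*(Q) <= eps for every eps > 0, and since outer measure is non-negative, m*(E) = 0.

0


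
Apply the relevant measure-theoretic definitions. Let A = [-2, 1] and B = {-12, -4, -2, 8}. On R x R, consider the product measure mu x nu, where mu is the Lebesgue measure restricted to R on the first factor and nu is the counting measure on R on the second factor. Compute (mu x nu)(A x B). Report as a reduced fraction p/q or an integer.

For a measurable rectangle A x B, the product measure satisfies
  (mu x nu)(A x B) = mu(A) * nu(B).
  mu(A) = 3.
  nu(B) = 4.
  (mu x nu)(A x B) = 3 * 4 = 12.

12


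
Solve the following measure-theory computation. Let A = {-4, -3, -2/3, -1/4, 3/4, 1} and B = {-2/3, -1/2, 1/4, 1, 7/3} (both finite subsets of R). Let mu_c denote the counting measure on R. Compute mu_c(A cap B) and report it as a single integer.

Counting measure on a finite set equals cardinality. mu_c(A cap B) = |A cap B| (elements appearing in both).
Enumerating the elements of A that also lie in B gives 2 element(s).
So mu_c(A cap B) = 2.

2


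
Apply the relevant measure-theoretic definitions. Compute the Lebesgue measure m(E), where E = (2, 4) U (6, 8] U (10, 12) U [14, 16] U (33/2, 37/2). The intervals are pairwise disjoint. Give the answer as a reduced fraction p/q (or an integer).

For pairwise disjoint intervals, m(union_i I_i) = sum_i m(I_i),
and m is invariant under swapping open/closed endpoints (single points have measure 0).
So m(E) = sum_i (b_i - a_i).
  I_1 has length 4 - 2 = 2.
  I_2 has length 8 - 6 = 2.
  I_3 has length 12 - 10 = 2.
  I_4 has length 16 - 14 = 2.
  I_5 has length 37/2 - 33/2 = 2.
Summing:
  m(E) = 2 + 2 + 2 + 2 + 2 = 10.

10


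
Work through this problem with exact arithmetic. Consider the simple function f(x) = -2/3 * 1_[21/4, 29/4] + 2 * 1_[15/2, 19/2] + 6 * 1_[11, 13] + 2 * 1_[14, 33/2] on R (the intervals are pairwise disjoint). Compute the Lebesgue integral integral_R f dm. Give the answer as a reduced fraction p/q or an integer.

For a simple function f = sum_i c_i * 1_{A_i} with disjoint A_i,
  integral f dm = sum_i c_i * m(A_i).
Lengths of the A_i:
  m(A_1) = 29/4 - 21/4 = 2.
  m(A_2) = 19/2 - 15/2 = 2.
  m(A_3) = 13 - 11 = 2.
  m(A_4) = 33/2 - 14 = 5/2.
Contributions c_i * m(A_i):
  (-2/3) * (2) = -4/3.
  (2) * (2) = 4.
  (6) * (2) = 12.
  (2) * (5/2) = 5.
Total: -4/3 + 4 + 12 + 5 = 59/3.

59/3


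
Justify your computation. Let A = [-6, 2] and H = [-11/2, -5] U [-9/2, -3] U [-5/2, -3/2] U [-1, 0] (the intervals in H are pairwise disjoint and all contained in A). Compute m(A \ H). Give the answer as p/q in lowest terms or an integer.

The ambient interval has length m(A) = 2 - (-6) = 8.
Since the holes are disjoint and sit inside A, by finite additivity
  m(H) = sum_i (b_i - a_i), and m(A \ H) = m(A) - m(H).
Computing the hole measures:
  m(H_1) = -5 - (-11/2) = 1/2.
  m(H_2) = -3 - (-9/2) = 3/2.
  m(H_3) = -3/2 - (-5/2) = 1.
  m(H_4) = 0 - (-1) = 1.
Summed: m(H) = 1/2 + 3/2 + 1 + 1 = 4.
So m(A \ H) = 8 - 4 = 4.

4


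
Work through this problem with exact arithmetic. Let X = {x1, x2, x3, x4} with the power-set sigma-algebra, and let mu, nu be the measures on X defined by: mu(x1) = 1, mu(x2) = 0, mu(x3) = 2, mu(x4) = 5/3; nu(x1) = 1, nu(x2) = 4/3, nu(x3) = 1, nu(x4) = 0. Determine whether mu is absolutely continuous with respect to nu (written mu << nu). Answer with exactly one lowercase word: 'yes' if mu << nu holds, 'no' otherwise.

mu << nu means: every nu-null measurable set is also mu-null; equivalently, for every atom x, if nu({x}) = 0 then mu({x}) = 0.
Checking each atom:
  x1: nu = 1 > 0 -> no constraint.
  x2: nu = 4/3 > 0 -> no constraint.
  x3: nu = 1 > 0 -> no constraint.
  x4: nu = 0, mu = 5/3 > 0 -> violates mu << nu.
The atom(s) x4 violate the condition (nu = 0 but mu > 0). Therefore mu is NOT absolutely continuous w.r.t. nu.

no


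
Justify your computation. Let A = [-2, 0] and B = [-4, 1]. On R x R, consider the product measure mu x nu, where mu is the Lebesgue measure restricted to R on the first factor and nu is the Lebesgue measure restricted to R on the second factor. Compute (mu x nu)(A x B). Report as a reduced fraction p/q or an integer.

For a measurable rectangle A x B, the product measure satisfies
  (mu x nu)(A x B) = mu(A) * nu(B).
  mu(A) = 2.
  nu(B) = 5.
  (mu x nu)(A x B) = 2 * 5 = 10.

10


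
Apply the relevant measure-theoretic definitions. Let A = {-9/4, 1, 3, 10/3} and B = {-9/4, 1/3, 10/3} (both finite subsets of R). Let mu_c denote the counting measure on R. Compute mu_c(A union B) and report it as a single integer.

Counting measure on a finite set equals cardinality. By inclusion-exclusion, |A union B| = |A| + |B| - |A cap B|.
|A| = 4, |B| = 3, |A cap B| = 2.
So mu_c(A union B) = 4 + 3 - 2 = 5.

5


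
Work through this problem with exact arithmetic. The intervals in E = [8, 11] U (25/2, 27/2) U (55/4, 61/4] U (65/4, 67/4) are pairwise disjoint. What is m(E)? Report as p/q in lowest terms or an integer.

For pairwise disjoint intervals, m(union_i I_i) = sum_i m(I_i),
and m is invariant under swapping open/closed endpoints (single points have measure 0).
So m(E) = sum_i (b_i - a_i).
  I_1 has length 11 - 8 = 3.
  I_2 has length 27/2 - 25/2 = 1.
  I_3 has length 61/4 - 55/4 = 3/2.
  I_4 has length 67/4 - 65/4 = 1/2.
Summing:
  m(E) = 3 + 1 + 3/2 + 1/2 = 6.

6


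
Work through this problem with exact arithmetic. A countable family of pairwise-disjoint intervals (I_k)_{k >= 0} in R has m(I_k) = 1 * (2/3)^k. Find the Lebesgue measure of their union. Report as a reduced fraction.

By countable additivity of the Lebesgue measure on pairwise disjoint measurable sets,
  m(union_{k >= 0} I_k) = sum_{k >= 0} m(I_k) = sum_{k >= 0} a * r^k,
  with a = 1 and r = 2/3.
Since 0 < r = 2/3 < 1, the geometric series converges:
  sum_{k >= 0} a * r^k = a / (1 - r).
  = 1 / (1 - 2/3)
  = 1 / (1/3)
  = 3.

3


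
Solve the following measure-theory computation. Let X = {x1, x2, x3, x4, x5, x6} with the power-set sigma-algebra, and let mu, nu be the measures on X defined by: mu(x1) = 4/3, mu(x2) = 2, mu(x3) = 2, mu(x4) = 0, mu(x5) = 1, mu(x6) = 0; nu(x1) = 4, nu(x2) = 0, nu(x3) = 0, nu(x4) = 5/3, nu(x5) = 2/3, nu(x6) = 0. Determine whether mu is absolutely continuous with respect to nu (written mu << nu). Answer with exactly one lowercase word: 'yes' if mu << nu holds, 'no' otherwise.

mu << nu means: every nu-null measurable set is also mu-null; equivalently, for every atom x, if nu({x}) = 0 then mu({x}) = 0.
Checking each atom:
  x1: nu = 4 > 0 -> no constraint.
  x2: nu = 0, mu = 2 > 0 -> violates mu << nu.
  x3: nu = 0, mu = 2 > 0 -> violates mu << nu.
  x4: nu = 5/3 > 0 -> no constraint.
  x5: nu = 2/3 > 0 -> no constraint.
  x6: nu = 0, mu = 0 -> consistent with mu << nu.
The atom(s) x2, x3 violate the condition (nu = 0 but mu > 0). Therefore mu is NOT absolutely continuous w.r.t. nu.

no


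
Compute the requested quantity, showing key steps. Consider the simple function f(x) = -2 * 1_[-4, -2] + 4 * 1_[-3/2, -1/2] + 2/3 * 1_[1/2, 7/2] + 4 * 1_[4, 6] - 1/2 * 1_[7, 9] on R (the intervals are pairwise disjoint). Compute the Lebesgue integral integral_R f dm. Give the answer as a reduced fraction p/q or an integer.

For a simple function f = sum_i c_i * 1_{A_i} with disjoint A_i,
  integral f dm = sum_i c_i * m(A_i).
Lengths of the A_i:
  m(A_1) = -2 - (-4) = 2.
  m(A_2) = -1/2 - (-3/2) = 1.
  m(A_3) = 7/2 - 1/2 = 3.
  m(A_4) = 6 - 4 = 2.
  m(A_5) = 9 - 7 = 2.
Contributions c_i * m(A_i):
  (-2) * (2) = -4.
  (4) * (1) = 4.
  (2/3) * (3) = 2.
  (4) * (2) = 8.
  (-1/2) * (2) = -1.
Total: -4 + 4 + 2 + 8 - 1 = 9.

9


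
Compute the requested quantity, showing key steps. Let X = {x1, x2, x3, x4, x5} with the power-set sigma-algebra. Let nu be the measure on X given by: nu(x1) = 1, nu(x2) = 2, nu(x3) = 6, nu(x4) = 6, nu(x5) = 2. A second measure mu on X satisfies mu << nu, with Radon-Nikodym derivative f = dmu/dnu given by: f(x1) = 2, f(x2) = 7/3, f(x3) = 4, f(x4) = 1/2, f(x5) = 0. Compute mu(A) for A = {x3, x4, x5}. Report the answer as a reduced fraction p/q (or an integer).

By the defining property of the Radon-Nikodym derivative, for every measurable set A,
  mu(A) = integral_A f dnu.
Since nu is a discrete measure concentrated on the atoms of X, the integral over A reduces to the sum
  mu(A) = sum_{x in A} f(x) * nu({x}).
Computing each term:
  x3: f(x3) * nu(x3) = 4 * 6 = 24.
  x4: f(x4) * nu(x4) = 1/2 * 6 = 3.
  x5: f(x5) * nu(x5) = 0 * 2 = 0.
Summing: mu(A) = 24 + 3 + 0 = 27.

27


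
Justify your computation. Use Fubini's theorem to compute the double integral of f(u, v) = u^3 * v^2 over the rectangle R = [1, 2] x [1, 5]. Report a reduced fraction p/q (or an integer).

f(u, v) is a tensor product of a function of u and a function of v, and both factors are bounded continuous (hence Lebesgue integrable) on the rectangle, so Fubini's theorem applies:
  integral_R f d(m x m) = (integral_a1^b1 u^3 du) * (integral_a2^b2 v^2 dv).
Inner integral in u: integral_{1}^{2} u^3 du = (2^4 - 1^4)/4
  = 15/4.
Inner integral in v: integral_{1}^{5} v^2 dv = (5^3 - 1^3)/3
  = 124/3.
Product: (15/4) * (124/3) = 155.

155


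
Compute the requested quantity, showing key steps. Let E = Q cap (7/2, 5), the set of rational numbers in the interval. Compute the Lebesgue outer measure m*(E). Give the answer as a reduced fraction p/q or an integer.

The set Q cap (7/2, 5) is countable (a subset of the countable set Q). Lebesgue outer measure of any countable set is 0: each singleton {q} has m*({q}) = 0, and by countable subadditivity m*(union_k {q_k}) <= sum_k m*({q_k}) = sum_k 0 = 0. The reverse inequality m*(E) >= 0 is automatic. So m*(Q cap (7/2, 5)) = 0.

0


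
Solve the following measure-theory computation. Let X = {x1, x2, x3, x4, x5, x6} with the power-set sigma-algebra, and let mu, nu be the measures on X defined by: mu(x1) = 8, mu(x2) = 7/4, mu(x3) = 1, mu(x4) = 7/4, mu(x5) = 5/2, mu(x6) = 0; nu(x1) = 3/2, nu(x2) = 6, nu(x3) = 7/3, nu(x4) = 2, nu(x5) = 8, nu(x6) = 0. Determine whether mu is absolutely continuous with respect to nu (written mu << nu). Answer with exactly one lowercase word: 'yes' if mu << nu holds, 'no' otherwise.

mu << nu means: every nu-null measurable set is also mu-null; equivalently, for every atom x, if nu({x}) = 0 then mu({x}) = 0.
Checking each atom:
  x1: nu = 3/2 > 0 -> no constraint.
  x2: nu = 6 > 0 -> no constraint.
  x3: nu = 7/3 > 0 -> no constraint.
  x4: nu = 2 > 0 -> no constraint.
  x5: nu = 8 > 0 -> no constraint.
  x6: nu = 0, mu = 0 -> consistent with mu << nu.
No atom violates the condition. Therefore mu << nu.

yes


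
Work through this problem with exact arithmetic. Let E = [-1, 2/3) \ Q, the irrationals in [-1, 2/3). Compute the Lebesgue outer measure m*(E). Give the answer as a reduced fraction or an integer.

The interval I = [-1, 2/3) has m(I) = 2/3 - (-1) = 5/3 (endpoints are measure-zero, so open/closed/half-open agree). Write I = (I cap Q) u (I \ Q). The rationals in I are countable, so m*(I cap Q) = 0 (cover each rational by intervals whose total length is arbitrarily small). By countable subadditivity m*(I) <= m*(I cap Q) + m*(I \ Q), hence m*(I \ Q) >= m(I) = 5/3. The reverse inequality m*(I \ Q) <= m*(I) = 5/3 is trivial since (I \ Q) is a subset of I. Therefore m*(I \ Q) = 5/3.

5/3


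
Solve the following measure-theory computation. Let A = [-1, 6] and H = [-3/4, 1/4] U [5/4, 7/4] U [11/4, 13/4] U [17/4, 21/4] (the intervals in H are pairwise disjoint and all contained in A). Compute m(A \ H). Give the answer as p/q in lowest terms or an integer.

The ambient interval has length m(A) = 6 - (-1) = 7.
Since the holes are disjoint and sit inside A, by finite additivity
  m(H) = sum_i (b_i - a_i), and m(A \ H) = m(A) - m(H).
Computing the hole measures:
  m(H_1) = 1/4 - (-3/4) = 1.
  m(H_2) = 7/4 - 5/4 = 1/2.
  m(H_3) = 13/4 - 11/4 = 1/2.
  m(H_4) = 21/4 - 17/4 = 1.
Summed: m(H) = 1 + 1/2 + 1/2 + 1 = 3.
So m(A \ H) = 7 - 3 = 4.

4


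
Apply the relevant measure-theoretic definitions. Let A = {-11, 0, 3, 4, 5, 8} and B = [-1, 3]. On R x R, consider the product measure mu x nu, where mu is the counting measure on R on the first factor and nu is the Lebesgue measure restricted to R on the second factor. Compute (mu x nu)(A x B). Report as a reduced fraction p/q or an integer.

For a measurable rectangle A x B, the product measure satisfies
  (mu x nu)(A x B) = mu(A) * nu(B).
  mu(A) = 6.
  nu(B) = 4.
  (mu x nu)(A x B) = 6 * 4 = 24.

24


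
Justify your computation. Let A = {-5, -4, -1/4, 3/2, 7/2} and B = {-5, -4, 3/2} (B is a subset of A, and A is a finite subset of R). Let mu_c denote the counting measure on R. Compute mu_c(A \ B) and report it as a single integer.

Counting measure assigns mu_c(E) = |E| (number of elements) when E is finite. For B subset A, A \ B is the set of elements of A not in B, so |A \ B| = |A| - |B|.
|A| = 5, |B| = 3, so mu_c(A \ B) = 5 - 3 = 2.

2


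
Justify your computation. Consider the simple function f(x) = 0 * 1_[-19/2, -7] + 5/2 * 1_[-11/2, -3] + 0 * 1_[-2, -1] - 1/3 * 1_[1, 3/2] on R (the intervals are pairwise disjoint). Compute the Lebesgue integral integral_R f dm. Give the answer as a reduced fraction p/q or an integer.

For a simple function f = sum_i c_i * 1_{A_i} with disjoint A_i,
  integral f dm = sum_i c_i * m(A_i).
Lengths of the A_i:
  m(A_1) = -7 - (-19/2) = 5/2.
  m(A_2) = -3 - (-11/2) = 5/2.
  m(A_3) = -1 - (-2) = 1.
  m(A_4) = 3/2 - 1 = 1/2.
Contributions c_i * m(A_i):
  (0) * (5/2) = 0.
  (5/2) * (5/2) = 25/4.
  (0) * (1) = 0.
  (-1/3) * (1/2) = -1/6.
Total: 0 + 25/4 + 0 - 1/6 = 73/12.

73/12


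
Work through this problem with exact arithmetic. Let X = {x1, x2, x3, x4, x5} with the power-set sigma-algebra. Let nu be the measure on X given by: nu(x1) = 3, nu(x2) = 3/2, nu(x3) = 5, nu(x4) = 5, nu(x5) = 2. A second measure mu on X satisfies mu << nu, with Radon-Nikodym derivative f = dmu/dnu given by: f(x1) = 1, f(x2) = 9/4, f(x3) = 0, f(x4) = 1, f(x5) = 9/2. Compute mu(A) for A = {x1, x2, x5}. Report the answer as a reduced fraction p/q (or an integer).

By the defining property of the Radon-Nikodym derivative, for every measurable set A,
  mu(A) = integral_A f dnu.
Since nu is a discrete measure concentrated on the atoms of X, the integral over A reduces to the sum
  mu(A) = sum_{x in A} f(x) * nu({x}).
Computing each term:
  x1: f(x1) * nu(x1) = 1 * 3 = 3.
  x2: f(x2) * nu(x2) = 9/4 * 3/2 = 27/8.
  x5: f(x5) * nu(x5) = 9/2 * 2 = 9.
Summing: mu(A) = 3 + 27/8 + 9 = 123/8.

123/8


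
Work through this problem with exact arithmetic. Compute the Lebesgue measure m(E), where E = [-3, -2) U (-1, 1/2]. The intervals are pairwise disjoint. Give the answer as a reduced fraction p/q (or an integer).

For pairwise disjoint intervals, m(union_i I_i) = sum_i m(I_i),
and m is invariant under swapping open/closed endpoints (single points have measure 0).
So m(E) = sum_i (b_i - a_i).
  I_1 has length -2 - (-3) = 1.
  I_2 has length 1/2 - (-1) = 3/2.
Summing:
  m(E) = 1 + 3/2 = 5/2.

5/2


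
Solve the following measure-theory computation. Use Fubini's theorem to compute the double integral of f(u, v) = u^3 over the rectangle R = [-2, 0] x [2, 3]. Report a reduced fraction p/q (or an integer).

f(u, v) is a tensor product of a function of u and a function of v, and both factors are bounded continuous (hence Lebesgue integrable) on the rectangle, so Fubini's theorem applies:
  integral_R f d(m x m) = (integral_a1^b1 u^3 du) * (integral_a2^b2 1 dv).
Inner integral in u: integral_{-2}^{0} u^3 du = (0^4 - (-2)^4)/4
  = -4.
Inner integral in v: integral_{2}^{3} 1 dv = (3^1 - 2^1)/1
  = 1.
Product: (-4) * (1) = -4.

-4


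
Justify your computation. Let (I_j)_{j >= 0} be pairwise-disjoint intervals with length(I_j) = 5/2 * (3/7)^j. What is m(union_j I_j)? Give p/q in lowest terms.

By countable additivity of the Lebesgue measure on pairwise disjoint measurable sets,
  m(union_{j >= 0} I_j) = sum_{j >= 0} m(I_j) = sum_{j >= 0} a * r^j,
  with a = 5/2 and r = 3/7.
Since 0 < r = 3/7 < 1, the geometric series converges:
  sum_{j >= 0} a * r^j = a / (1 - r).
  = 5/2 / (1 - 3/7)
  = 5/2 / (4/7)
  = 35/8.

35/8


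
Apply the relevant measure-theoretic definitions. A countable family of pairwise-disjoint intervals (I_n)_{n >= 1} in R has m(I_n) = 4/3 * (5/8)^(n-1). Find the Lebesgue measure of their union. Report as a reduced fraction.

By countable additivity of the Lebesgue measure on pairwise disjoint measurable sets,
  m(union_{n >= 1} I_n) = sum_{n >= 1} m(I_n) = sum_{n >= 1} a * r^(n-1),
  with a = 4/3 and r = 5/8.
Since 0 < r = 5/8 < 1, the geometric series converges:
  sum_{n >= 1} a * r^(n-1) = a / (1 - r).
  = 4/3 / (1 - 5/8)
  = 4/3 / (3/8)
  = 32/9.

32/9


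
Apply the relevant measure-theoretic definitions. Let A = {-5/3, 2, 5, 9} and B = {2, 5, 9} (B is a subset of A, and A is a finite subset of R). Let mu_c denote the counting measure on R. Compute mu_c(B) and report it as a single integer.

Counting measure assigns mu_c(E) = |E| (number of elements) when E is finite.
B has 3 element(s), so mu_c(B) = 3.

3


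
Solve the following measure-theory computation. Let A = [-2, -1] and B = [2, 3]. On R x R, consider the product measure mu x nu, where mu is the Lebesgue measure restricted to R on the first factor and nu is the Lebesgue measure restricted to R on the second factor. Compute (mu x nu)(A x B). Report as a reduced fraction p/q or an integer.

For a measurable rectangle A x B, the product measure satisfies
  (mu x nu)(A x B) = mu(A) * nu(B).
  mu(A) = 1.
  nu(B) = 1.
  (mu x nu)(A x B) = 1 * 1 = 1.

1


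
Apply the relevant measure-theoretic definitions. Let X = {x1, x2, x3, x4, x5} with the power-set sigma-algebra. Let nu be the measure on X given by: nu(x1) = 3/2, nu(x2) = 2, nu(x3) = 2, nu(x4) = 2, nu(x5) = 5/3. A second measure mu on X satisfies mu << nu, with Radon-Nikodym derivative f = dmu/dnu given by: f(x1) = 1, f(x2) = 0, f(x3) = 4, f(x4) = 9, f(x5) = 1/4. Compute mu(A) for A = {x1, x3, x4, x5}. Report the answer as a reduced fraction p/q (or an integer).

By the defining property of the Radon-Nikodym derivative, for every measurable set A,
  mu(A) = integral_A f dnu.
Since nu is a discrete measure concentrated on the atoms of X, the integral over A reduces to the sum
  mu(A) = sum_{x in A} f(x) * nu({x}).
Computing each term:
  x1: f(x1) * nu(x1) = 1 * 3/2 = 3/2.
  x3: f(x3) * nu(x3) = 4 * 2 = 8.
  x4: f(x4) * nu(x4) = 9 * 2 = 18.
  x5: f(x5) * nu(x5) = 1/4 * 5/3 = 5/12.
Summing: mu(A) = 3/2 + 8 + 18 + 5/12 = 335/12.

335/12


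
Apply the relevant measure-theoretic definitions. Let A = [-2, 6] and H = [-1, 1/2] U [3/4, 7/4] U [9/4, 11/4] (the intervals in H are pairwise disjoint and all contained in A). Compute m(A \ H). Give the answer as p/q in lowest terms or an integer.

The ambient interval has length m(A) = 6 - (-2) = 8.
Since the holes are disjoint and sit inside A, by finite additivity
  m(H) = sum_i (b_i - a_i), and m(A \ H) = m(A) - m(H).
Computing the hole measures:
  m(H_1) = 1/2 - (-1) = 3/2.
  m(H_2) = 7/4 - 3/4 = 1.
  m(H_3) = 11/4 - 9/4 = 1/2.
Summed: m(H) = 3/2 + 1 + 1/2 = 3.
So m(A \ H) = 8 - 3 = 5.

5


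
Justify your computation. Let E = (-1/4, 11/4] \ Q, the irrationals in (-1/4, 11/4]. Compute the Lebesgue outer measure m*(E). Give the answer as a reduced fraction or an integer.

The interval I = (-1/4, 11/4] has m(I) = 11/4 - (-1/4) = 3 (endpoints are measure-zero, so open/closed/half-open agree). Write I = (I cap Q) u (I \ Q). The rationals in I are countable, so m*(I cap Q) = 0 (cover each rational by intervals whose total length is arbitrarily small). By countable subadditivity m*(I) <= m*(I cap Q) + m*(I \ Q), hence m*(I \ Q) >= m(I) = 3. The reverse inequality m*(I \ Q) <= m*(I) = 3 is trivial since (I \ Q) is a subset of I. Therefore m*(I \ Q) = 3.

3


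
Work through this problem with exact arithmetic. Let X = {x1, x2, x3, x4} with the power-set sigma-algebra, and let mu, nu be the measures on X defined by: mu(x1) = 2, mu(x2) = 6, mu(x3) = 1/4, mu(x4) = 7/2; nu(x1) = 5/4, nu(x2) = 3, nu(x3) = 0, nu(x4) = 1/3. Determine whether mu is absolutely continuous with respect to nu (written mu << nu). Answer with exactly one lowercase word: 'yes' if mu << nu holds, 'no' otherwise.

mu << nu means: every nu-null measurable set is also mu-null; equivalently, for every atom x, if nu({x}) = 0 then mu({x}) = 0.
Checking each atom:
  x1: nu = 5/4 > 0 -> no constraint.
  x2: nu = 3 > 0 -> no constraint.
  x3: nu = 0, mu = 1/4 > 0 -> violates mu << nu.
  x4: nu = 1/3 > 0 -> no constraint.
The atom(s) x3 violate the condition (nu = 0 but mu > 0). Therefore mu is NOT absolutely continuous w.r.t. nu.

no


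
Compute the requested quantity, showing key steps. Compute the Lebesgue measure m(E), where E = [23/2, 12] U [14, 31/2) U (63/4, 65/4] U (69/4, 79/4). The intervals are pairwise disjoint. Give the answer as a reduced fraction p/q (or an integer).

For pairwise disjoint intervals, m(union_i I_i) = sum_i m(I_i),
and m is invariant under swapping open/closed endpoints (single points have measure 0).
So m(E) = sum_i (b_i - a_i).
  I_1 has length 12 - 23/2 = 1/2.
  I_2 has length 31/2 - 14 = 3/2.
  I_3 has length 65/4 - 63/4 = 1/2.
  I_4 has length 79/4 - 69/4 = 5/2.
Summing:
  m(E) = 1/2 + 3/2 + 1/2 + 5/2 = 5.

5


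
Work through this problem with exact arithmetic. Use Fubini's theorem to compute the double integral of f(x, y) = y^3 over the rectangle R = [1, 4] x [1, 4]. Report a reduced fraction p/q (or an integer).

f(x, y) is a tensor product of a function of x and a function of y, and both factors are bounded continuous (hence Lebesgue integrable) on the rectangle, so Fubini's theorem applies:
  integral_R f d(m x m) = (integral_a1^b1 1 dx) * (integral_a2^b2 y^3 dy).
Inner integral in x: integral_{1}^{4} 1 dx = (4^1 - 1^1)/1
  = 3.
Inner integral in y: integral_{1}^{4} y^3 dy = (4^4 - 1^4)/4
  = 255/4.
Product: (3) * (255/4) = 765/4.

765/4


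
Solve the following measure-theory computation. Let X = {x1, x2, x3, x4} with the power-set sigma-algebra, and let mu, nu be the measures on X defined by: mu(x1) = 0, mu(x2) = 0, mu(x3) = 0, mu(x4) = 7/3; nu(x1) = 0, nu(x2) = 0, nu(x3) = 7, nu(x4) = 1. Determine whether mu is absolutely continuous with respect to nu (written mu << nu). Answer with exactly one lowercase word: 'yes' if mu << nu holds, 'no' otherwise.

mu << nu means: every nu-null measurable set is also mu-null; equivalently, for every atom x, if nu({x}) = 0 then mu({x}) = 0.
Checking each atom:
  x1: nu = 0, mu = 0 -> consistent with mu << nu.
  x2: nu = 0, mu = 0 -> consistent with mu << nu.
  x3: nu = 7 > 0 -> no constraint.
  x4: nu = 1 > 0 -> no constraint.
No atom violates the condition. Therefore mu << nu.

yes


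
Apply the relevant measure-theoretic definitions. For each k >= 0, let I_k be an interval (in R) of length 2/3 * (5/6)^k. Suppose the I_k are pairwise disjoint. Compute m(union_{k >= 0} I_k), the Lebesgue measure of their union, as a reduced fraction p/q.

By countable additivity of the Lebesgue measure on pairwise disjoint measurable sets,
  m(union_{k >= 0} I_k) = sum_{k >= 0} m(I_k) = sum_{k >= 0} a * r^k,
  with a = 2/3 and r = 5/6.
Since 0 < r = 5/6 < 1, the geometric series converges:
  sum_{k >= 0} a * r^k = a / (1 - r).
  = 2/3 / (1 - 5/6)
  = 2/3 / (1/6)
  = 4.

4


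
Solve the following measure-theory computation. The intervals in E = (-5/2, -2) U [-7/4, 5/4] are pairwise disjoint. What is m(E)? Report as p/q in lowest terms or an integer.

For pairwise disjoint intervals, m(union_i I_i) = sum_i m(I_i),
and m is invariant under swapping open/closed endpoints (single points have measure 0).
So m(E) = sum_i (b_i - a_i).
  I_1 has length -2 - (-5/2) = 1/2.
  I_2 has length 5/4 - (-7/4) = 3.
Summing:
  m(E) = 1/2 + 3 = 7/2.

7/2


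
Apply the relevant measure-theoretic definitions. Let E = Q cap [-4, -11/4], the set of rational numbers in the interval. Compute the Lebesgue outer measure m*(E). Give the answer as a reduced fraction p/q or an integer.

The set Q cap [-4, -11/4] is countable (a subset of the countable set Q). Lebesgue outer measure of any countable set is 0: each singleton {q} has m*({q}) = 0, and by countable subadditivity m*(union_k {q_k}) <= sum_k m*({q_k}) = sum_k 0 = 0. The reverse inequality m*(E) >= 0 is automatic. So m*(Q cap [-4, -11/4]) = 0.

0


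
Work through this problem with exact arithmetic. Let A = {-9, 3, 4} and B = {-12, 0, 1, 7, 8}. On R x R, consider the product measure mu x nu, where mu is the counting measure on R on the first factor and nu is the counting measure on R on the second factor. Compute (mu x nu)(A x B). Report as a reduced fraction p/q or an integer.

For a measurable rectangle A x B, the product measure satisfies
  (mu x nu)(A x B) = mu(A) * nu(B).
  mu(A) = 3.
  nu(B) = 5.
  (mu x nu)(A x B) = 3 * 5 = 15.

15


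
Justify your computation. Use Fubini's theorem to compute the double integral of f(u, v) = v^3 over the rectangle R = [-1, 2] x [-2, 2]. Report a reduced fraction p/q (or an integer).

f(u, v) is a tensor product of a function of u and a function of v, and both factors are bounded continuous (hence Lebesgue integrable) on the rectangle, so Fubini's theorem applies:
  integral_R f d(m x m) = (integral_a1^b1 1 du) * (integral_a2^b2 v^3 dv).
Inner integral in u: integral_{-1}^{2} 1 du = (2^1 - (-1)^1)/1
  = 3.
Inner integral in v: integral_{-2}^{2} v^3 dv = (2^4 - (-2)^4)/4
  = 0.
Product: (3) * (0) = 0.

0


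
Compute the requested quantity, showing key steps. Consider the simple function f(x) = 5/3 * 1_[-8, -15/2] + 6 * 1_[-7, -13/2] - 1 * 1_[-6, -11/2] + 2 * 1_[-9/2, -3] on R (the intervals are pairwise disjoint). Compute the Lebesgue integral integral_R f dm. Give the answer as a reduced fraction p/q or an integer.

For a simple function f = sum_i c_i * 1_{A_i} with disjoint A_i,
  integral f dm = sum_i c_i * m(A_i).
Lengths of the A_i:
  m(A_1) = -15/2 - (-8) = 1/2.
  m(A_2) = -13/2 - (-7) = 1/2.
  m(A_3) = -11/2 - (-6) = 1/2.
  m(A_4) = -3 - (-9/2) = 3/2.
Contributions c_i * m(A_i):
  (5/3) * (1/2) = 5/6.
  (6) * (1/2) = 3.
  (-1) * (1/2) = -1/2.
  (2) * (3/2) = 3.
Total: 5/6 + 3 - 1/2 + 3 = 19/3.

19/3


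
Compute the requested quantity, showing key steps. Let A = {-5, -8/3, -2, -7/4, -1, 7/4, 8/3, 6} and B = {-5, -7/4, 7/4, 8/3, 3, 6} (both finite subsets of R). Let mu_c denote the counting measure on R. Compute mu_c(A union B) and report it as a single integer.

Counting measure on a finite set equals cardinality. By inclusion-exclusion, |A union B| = |A| + |B| - |A cap B|.
|A| = 8, |B| = 6, |A cap B| = 5.
So mu_c(A union B) = 8 + 6 - 5 = 9.

9


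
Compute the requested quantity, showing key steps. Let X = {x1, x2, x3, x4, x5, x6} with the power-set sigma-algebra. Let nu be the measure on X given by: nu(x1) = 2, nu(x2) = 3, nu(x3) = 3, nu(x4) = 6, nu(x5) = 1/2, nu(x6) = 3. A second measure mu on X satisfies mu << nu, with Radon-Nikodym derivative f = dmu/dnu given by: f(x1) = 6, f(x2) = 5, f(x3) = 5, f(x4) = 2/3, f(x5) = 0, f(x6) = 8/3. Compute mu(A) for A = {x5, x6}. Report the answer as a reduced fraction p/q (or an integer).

By the defining property of the Radon-Nikodym derivative, for every measurable set A,
  mu(A) = integral_A f dnu.
Since nu is a discrete measure concentrated on the atoms of X, the integral over A reduces to the sum
  mu(A) = sum_{x in A} f(x) * nu({x}).
Computing each term:
  x5: f(x5) * nu(x5) = 0 * 1/2 = 0.
  x6: f(x6) * nu(x6) = 8/3 * 3 = 8.
Summing: mu(A) = 0 + 8 = 8.

8


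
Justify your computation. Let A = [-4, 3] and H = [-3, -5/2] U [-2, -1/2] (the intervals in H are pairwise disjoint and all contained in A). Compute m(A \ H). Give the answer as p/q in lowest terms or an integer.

The ambient interval has length m(A) = 3 - (-4) = 7.
Since the holes are disjoint and sit inside A, by finite additivity
  m(H) = sum_i (b_i - a_i), and m(A \ H) = m(A) - m(H).
Computing the hole measures:
  m(H_1) = -5/2 - (-3) = 1/2.
  m(H_2) = -1/2 - (-2) = 3/2.
Summed: m(H) = 1/2 + 3/2 = 2.
So m(A \ H) = 7 - 2 = 5.

5


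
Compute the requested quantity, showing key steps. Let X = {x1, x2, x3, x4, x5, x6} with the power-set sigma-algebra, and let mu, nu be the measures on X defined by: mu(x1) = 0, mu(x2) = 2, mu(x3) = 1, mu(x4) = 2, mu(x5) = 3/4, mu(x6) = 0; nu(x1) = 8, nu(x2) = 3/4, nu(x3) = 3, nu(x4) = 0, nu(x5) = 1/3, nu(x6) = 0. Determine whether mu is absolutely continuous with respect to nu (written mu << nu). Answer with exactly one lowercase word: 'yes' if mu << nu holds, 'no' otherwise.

mu << nu means: every nu-null measurable set is also mu-null; equivalently, for every atom x, if nu({x}) = 0 then mu({x}) = 0.
Checking each atom:
  x1: nu = 8 > 0 -> no constraint.
  x2: nu = 3/4 > 0 -> no constraint.
  x3: nu = 3 > 0 -> no constraint.
  x4: nu = 0, mu = 2 > 0 -> violates mu << nu.
  x5: nu = 1/3 > 0 -> no constraint.
  x6: nu = 0, mu = 0 -> consistent with mu << nu.
The atom(s) x4 violate the condition (nu = 0 but mu > 0). Therefore mu is NOT absolutely continuous w.r.t. nu.

no


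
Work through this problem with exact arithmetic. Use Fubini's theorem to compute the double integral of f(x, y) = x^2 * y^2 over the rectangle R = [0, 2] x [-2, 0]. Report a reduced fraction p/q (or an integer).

f(x, y) is a tensor product of a function of x and a function of y, and both factors are bounded continuous (hence Lebesgue integrable) on the rectangle, so Fubini's theorem applies:
  integral_R f d(m x m) = (integral_a1^b1 x^2 dx) * (integral_a2^b2 y^2 dy).
Inner integral in x: integral_{0}^{2} x^2 dx = (2^3 - 0^3)/3
  = 8/3.
Inner integral in y: integral_{-2}^{0} y^2 dy = (0^3 - (-2)^3)/3
  = 8/3.
Product: (8/3) * (8/3) = 64/9.

64/9
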